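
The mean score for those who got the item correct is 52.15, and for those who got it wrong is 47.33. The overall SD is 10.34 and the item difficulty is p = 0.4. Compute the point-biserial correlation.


q = 1 - p = 0.6
rpb = ((M1 - M0) / SD) * sqrt(p * q)
rpb = ((52.15 - 47.33) / 10.34) * sqrt(0.4 * 0.6)
rpb = 0.2284

0.2284


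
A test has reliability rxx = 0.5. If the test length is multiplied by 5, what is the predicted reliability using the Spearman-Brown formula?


r_new = (n * rxx) / (1 + (n-1) * rxx)
r_new = (5 * 0.5) / (1 + 4 * 0.5)
r_new = 2.5 / 3.0
r_new = 0.8333

0.8333


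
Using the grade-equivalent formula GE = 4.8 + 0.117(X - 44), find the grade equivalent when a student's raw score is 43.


raw - median = 43 - 44 = -1
slope * diff = 0.117 * -1 = -0.117
GE = 4.8 + -0.117
GE = 4.683

4.683


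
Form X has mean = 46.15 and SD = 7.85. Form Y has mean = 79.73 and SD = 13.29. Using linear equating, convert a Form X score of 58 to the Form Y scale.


slope = SD_Y / SD_X = 13.29 / 7.85 ~ 1.693
intercept = mean_Y - slope * mean_X = 79.73 - (13.29 / 7.85) * 46.15 ~ 1.5983
Y = slope * X + intercept. To avoid rounding drift from the rounded slope/intercept, evaluate the equivalent form Y = mean_Y + SD_Y * (X - mean_X) / SD_X at full precision:
Y = 79.73 + 13.29 * (58 - 46.15) / 7.85
Y = 79.73 + 13.29 * 11.85 / 7.85
Y = 79.73 + 157.4865 / 7.85
Y = 79.73 + 20.062
Y = 99.792

99.792


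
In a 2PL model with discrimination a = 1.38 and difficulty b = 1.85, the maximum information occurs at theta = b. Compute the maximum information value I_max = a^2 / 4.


For 2PL, max info at theta = b = 1.85
I_max = a^2 / 4 = 1.38^2 / 4
= 1.9044 / 4
I_max = 0.4761

0.4761


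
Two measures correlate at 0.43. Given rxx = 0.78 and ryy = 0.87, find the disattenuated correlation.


r_corrected = rxy / sqrt(rxx * ryy)
= 0.43 / sqrt(0.78 * 0.87)
= 0.43 / sqrt(0.6786)
= 0.43 / 0.823772
r_corrected = 0.522

0.522


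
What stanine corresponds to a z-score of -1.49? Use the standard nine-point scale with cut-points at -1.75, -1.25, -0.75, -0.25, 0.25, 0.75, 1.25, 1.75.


Stanine boundaries: [-1.75, -1.25, -0.75, -0.25, 0.25, 0.75, 1.25, 1.75]
z = -1.49
Check each boundary:
  z >= -1.75 -> could be stanine 2
  z < -1.25
  z < -0.75
  z < -0.25
  z < 0.25
  z < 0.75
  z < 1.25
  z < 1.75
Highest qualifying boundary gives stanine = 2

2


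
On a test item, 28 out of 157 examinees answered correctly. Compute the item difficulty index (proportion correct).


Item difficulty p = number correct / total examinees
p = 28 / 157
p = 0.1783

0.1783


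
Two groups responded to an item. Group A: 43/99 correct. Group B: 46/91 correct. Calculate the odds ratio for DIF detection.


Odds_A = 43/56 = 0.7679
Odds_B = 46/45 = 1.0222
OR = Odds_A / Odds_B = 0.7679 / 1.0222
Exactly, OR = (43 * 45) / (56 * 46) = 1935 / 2576
OR = 0.7512

0.7512


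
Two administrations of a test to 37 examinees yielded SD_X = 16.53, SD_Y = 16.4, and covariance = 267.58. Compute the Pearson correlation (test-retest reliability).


r = cov(X,Y) / (SD_X * SD_Y)
r = 267.58 / (16.53 * 16.4)
r = 267.58 / 271.092
r = 0.987

0.987


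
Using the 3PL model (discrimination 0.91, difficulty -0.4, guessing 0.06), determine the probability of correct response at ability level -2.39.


logit = 0.91*(-2.39 - -0.4) = -1.8109
P* = 1/(1 + exp(--1.8109)) = 0.1405
P = 0.06 + (1 - 0.06) * 0.1405
P = 0.1921

0.1921


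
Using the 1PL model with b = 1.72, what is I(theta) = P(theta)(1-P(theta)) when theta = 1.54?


P = 1/(1+exp(-(1.54-1.72))) = 0.4551
I = P*(1-P) = 0.4551 * 0.5449
I = 0.248

0.248


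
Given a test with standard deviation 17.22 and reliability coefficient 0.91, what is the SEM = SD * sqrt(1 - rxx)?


SEM = SD * sqrt(1 - rxx)
SEM = 17.22 * sqrt(1 - 0.91)
SEM = 17.22 * sqrt(0.09) = 17.22 * 0.3
SEM = 5.166

5.166


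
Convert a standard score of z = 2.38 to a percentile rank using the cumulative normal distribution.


CDF(z) = 0.5 * (1 + erf(z/sqrt(2)))
erf(1.6829) = 0.9827
CDF = 0.9913
Percentile rank = 0.9913 * 100 = 99.13

99.13


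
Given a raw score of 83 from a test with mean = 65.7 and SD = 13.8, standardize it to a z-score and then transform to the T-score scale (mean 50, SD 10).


z = (X - mean) / SD = (83 - 65.7) / 13.8
z = 17.3 / 13.8
z = 1.2536
T-score = T = 50 + 10z
Carry z at full precision (z = 17.3 / 13.8) into the conversion:
T-score = 50 + 10 * (17.3 / 13.8) = 50 + 173 / 13.8
T-score = 50 + 12.5362
T-score = 62.5362

62.5362


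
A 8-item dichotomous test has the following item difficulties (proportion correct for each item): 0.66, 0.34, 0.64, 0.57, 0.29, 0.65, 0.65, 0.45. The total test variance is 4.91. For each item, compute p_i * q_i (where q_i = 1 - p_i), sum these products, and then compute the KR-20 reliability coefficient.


For each item, compute p_i * q_i:
  Item 1: 0.66 * 0.34 = 0.2244
  Item 2: 0.34 * 0.66 = 0.2244
  Item 3: 0.64 * 0.36 = 0.2304
  Item 4: 0.57 * 0.43 = 0.2451
  Item 5: 0.29 * 0.71 = 0.2059
  Item 6: 0.65 * 0.35 = 0.2275
  Item 7: 0.65 * 0.35 = 0.2275
  Item 8: 0.45 * 0.55 = 0.2475
Sum(p_i * q_i) = 0.2244 + 0.2244 + 0.2304 + 0.2451 + 0.2059 + 0.2275 + 0.2275 + 0.2475 = 1.8327
KR-20 = (k/(k-1)) * (1 - Sum(p_i*q_i) / Var_total)
= (8/7) * (1 - 1.8327/4.91)
= 1.1429 * 0.6267
KR-20 = 0.7163

0.7163


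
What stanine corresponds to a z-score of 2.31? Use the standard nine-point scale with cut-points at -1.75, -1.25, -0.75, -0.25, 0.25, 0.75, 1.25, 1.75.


Stanine boundaries: [-1.75, -1.25, -0.75, -0.25, 0.25, 0.75, 1.25, 1.75]
z = 2.31
Check each boundary:
  z >= -1.75 -> could be stanine 2
  z >= -1.25 -> could be stanine 3
  z >= -0.75 -> could be stanine 4
  z >= -0.25 -> could be stanine 5
  z >= 0.25 -> could be stanine 6
  z >= 0.75 -> could be stanine 7
  z >= 1.25 -> could be stanine 8
  z >= 1.75 -> could be stanine 9
Highest qualifying boundary gives stanine = 9

9


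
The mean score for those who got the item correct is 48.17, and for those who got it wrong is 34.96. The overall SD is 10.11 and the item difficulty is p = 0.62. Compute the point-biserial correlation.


q = 1 - p = 0.38
rpb = ((M1 - M0) / SD) * sqrt(p * q)
rpb = ((48.17 - 34.96) / 10.11) * sqrt(0.62 * 0.38)
rpb = 0.6342

0.6342


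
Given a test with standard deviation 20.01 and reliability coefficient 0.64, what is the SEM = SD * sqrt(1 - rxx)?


SEM = SD * sqrt(1 - rxx)
SEM = 20.01 * sqrt(1 - 0.64)
SEM = 20.01 * sqrt(0.36) = 20.01 * 0.6
SEM = 12.006

12.006


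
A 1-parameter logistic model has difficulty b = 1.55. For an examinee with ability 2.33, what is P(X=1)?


theta - b = 2.33 - 1.55 = 0.78
exp(-(theta - b)) = exp(-0.78) = 0.4584
P = 1 / (1 + 0.4584)
P = 0.6857

0.6857


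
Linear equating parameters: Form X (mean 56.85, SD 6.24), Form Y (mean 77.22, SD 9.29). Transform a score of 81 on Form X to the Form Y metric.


slope = SD_Y / SD_X = 9.29 / 6.24 ~ 1.4888
intercept = mean_Y - slope * mean_X = 77.22 - (9.29 / 6.24) * 56.85 ~ -7.4173
Y = slope * X + intercept. To avoid rounding drift from the rounded slope/intercept, evaluate the equivalent form Y = mean_Y + SD_Y * (X - mean_X) / SD_X at full precision:
Y = 77.22 + 9.29 * (81 - 56.85) / 6.24
Y = 77.22 + 9.29 * 24.15 / 6.24
Y = 77.22 + 224.3535 / 6.24
Y = 77.22 + 35.9541
Y = 113.1741

113.1741


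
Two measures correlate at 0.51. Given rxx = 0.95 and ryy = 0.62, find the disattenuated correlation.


r_corrected = rxy / sqrt(rxx * ryy)
= 0.51 / sqrt(0.95 * 0.62)
= 0.51 / sqrt(0.589)
= 0.51 / 0.767463
r_corrected = 0.6645

0.6645


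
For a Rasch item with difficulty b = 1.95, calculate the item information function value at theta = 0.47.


P = 1/(1+exp(-(0.47-1.95))) = 0.1854
I = P*(1-P) = 0.1854 * 0.8146
I = 0.151

0.151


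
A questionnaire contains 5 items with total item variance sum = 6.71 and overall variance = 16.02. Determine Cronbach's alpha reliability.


alpha = (k/(k-1)) * (1 - sum(si^2)/s_total^2)
= (5/4) * (1 - 6.71/16.02)
alpha = 0.7264

0.7264


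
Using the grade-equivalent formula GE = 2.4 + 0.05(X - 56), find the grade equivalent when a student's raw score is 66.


raw - median = 66 - 56 = 10
slope * diff = 0.05 * 10 = 0.5
GE = 2.4 + 0.5
GE = 2.9

2.9


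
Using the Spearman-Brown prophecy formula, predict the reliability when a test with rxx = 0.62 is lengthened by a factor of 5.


r_new = (n * rxx) / (1 + (n-1) * rxx)
r_new = (5 * 0.62) / (1 + 4 * 0.62)
r_new = 3.1 / 3.48
r_new = 0.8908

0.8908


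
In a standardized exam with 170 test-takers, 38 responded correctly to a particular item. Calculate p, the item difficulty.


Item difficulty p = number correct / total examinees
p = 38 / 170
p = 0.2235

0.2235


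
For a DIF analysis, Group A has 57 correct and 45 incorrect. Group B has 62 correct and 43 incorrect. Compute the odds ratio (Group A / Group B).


Odds_A = 57/45 = 1.2667
Odds_B = 62/43 = 1.4419
OR = Odds_A / Odds_B = 1.2667 / 1.4419
Exactly, OR = (57 * 43) / (45 * 62) = 2451 / 2790
OR = 0.8785

0.8785


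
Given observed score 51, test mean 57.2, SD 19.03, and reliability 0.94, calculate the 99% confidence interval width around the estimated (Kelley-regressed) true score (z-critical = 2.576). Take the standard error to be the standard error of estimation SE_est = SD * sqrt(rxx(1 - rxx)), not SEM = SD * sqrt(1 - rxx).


True score estimate = 0.94*51 + 0.06*57.2 = 51.372
SE_est = SD * sqrt(rxx * (1 - rxx)) = 19.03 * sqrt(0.94 * 0.06) = 19.03 * sqrt(0.0564) = 4.519375
CI = T_est +/- z * SE_est, so width = 2 * z * SE_est = 2 * 2.576 * 4.519375
Width = 23.2838

23.2838


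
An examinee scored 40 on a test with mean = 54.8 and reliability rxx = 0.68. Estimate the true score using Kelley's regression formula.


T_est = rxx * X + (1 - rxx) * mean
T_est = 0.68 * 40 + 0.32 * 54.8
T_est = 27.2 + 17.536
T_est = 44.736

44.736


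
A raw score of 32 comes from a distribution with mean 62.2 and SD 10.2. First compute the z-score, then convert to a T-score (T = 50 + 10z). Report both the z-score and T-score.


z = (X - mean) / SD = (32 - 62.2) / 10.2
z = -30.2 / 10.2
z = -2.9608
T-score = T = 50 + 10z
Carry z at full precision (z = -30.2 / 10.2) into the conversion:
T-score = 50 + 10 * (-30.2 / 10.2) = 50 + -302 / 10.2
T-score = 50 + -29.6078
T-score = 20.3922

20.3922


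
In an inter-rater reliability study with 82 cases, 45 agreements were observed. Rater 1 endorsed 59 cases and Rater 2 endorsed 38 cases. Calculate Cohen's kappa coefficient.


P_o = 45/82 = 0.54878
P_e = (59*38 + 23*44) / 6724 = 0.483938
kappa = (P_o - P_e) / (1 - P_e)
kappa = (0.54878 - 0.483938) / (1 - 0.483938)
kappa = 0.1256

0.1256


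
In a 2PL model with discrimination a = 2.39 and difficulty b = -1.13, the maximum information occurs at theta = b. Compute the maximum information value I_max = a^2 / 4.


For 2PL, max info at theta = b = -1.13
I_max = a^2 / 4 = 2.39^2 / 4
= 5.7121 / 4
I_max = 1.428

1.428


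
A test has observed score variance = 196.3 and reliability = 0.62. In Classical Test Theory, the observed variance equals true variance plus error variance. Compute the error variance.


var_true = rxx * var_obs = 0.62 * 196.3 = 121.706
var_error = var_obs - var_true
var_error = 196.3 - 121.706
var_error = 74.594

74.594


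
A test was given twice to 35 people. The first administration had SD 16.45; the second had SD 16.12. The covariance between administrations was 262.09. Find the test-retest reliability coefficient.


r = cov(X,Y) / (SD_X * SD_Y)
r = 262.09 / (16.45 * 16.12)
r = 262.09 / 265.174
r = 0.9884

0.9884


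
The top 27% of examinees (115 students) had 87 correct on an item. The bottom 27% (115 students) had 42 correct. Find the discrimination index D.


p_upper = 87/115 = 0.7565
p_lower = 42/115 = 0.3652
D = 0.7565 - 0.3652 = 0.3913

0.3913


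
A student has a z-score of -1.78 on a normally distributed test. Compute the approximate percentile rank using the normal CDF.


CDF(z) = 0.5 * (1 + erf(z/sqrt(2)))
erf(-1.2587) = -0.9249
CDF = 0.0375
Percentile rank = 0.0375 * 100 = 3.75

3.75


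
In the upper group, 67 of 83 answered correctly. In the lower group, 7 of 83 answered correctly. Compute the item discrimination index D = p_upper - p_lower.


p_upper = 67/83 = 0.8072
p_lower = 7/83 = 0.0843
D = 0.8072 - 0.0843 = 0.7229

0.7229


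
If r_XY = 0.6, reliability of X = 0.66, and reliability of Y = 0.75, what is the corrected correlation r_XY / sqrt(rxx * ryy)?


r_corrected = rxy / sqrt(rxx * ryy)
= 0.6 / sqrt(0.66 * 0.75)
= 0.6 / sqrt(0.495)
= 0.6 / 0.703562
r_corrected = 0.8528

0.8528


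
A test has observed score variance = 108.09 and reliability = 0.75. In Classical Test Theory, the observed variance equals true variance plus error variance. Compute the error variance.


var_true = rxx * var_obs = 0.75 * 108.09 = 81.0675
var_error = var_obs - var_true
var_error = 108.09 - 81.0675
var_error = 27.0225

27.0225


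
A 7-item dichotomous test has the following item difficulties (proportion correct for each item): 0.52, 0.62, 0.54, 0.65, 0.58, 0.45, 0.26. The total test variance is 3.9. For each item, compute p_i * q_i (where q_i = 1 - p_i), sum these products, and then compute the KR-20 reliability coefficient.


For each item, compute p_i * q_i:
  Item 1: 0.52 * 0.48 = 0.2496
  Item 2: 0.62 * 0.38 = 0.2356
  Item 3: 0.54 * 0.46 = 0.2484
  Item 4: 0.65 * 0.35 = 0.2275
  Item 5: 0.58 * 0.42 = 0.2436
  Item 6: 0.45 * 0.55 = 0.2475
  Item 7: 0.26 * 0.74 = 0.1924
Sum(p_i * q_i) = 0.2496 + 0.2356 + 0.2484 + 0.2275 + 0.2436 + 0.2475 + 0.1924 = 1.6446
KR-20 = (k/(k-1)) * (1 - Sum(p_i*q_i) / Var_total)
= (7/6) * (1 - 1.6446/3.9)
= 1.1667 * 0.5783
KR-20 = 0.6747

0.6747


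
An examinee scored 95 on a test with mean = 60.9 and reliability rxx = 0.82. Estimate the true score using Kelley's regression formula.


T_est = rxx * X + (1 - rxx) * mean
T_est = 0.82 * 95 + 0.18 * 60.9
T_est = 77.9 + 10.962
T_est = 88.862

88.862


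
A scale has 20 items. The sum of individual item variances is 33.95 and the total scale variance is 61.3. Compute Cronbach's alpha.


alpha = (k/(k-1)) * (1 - sum(si^2)/s_total^2)
= (20/19) * (1 - 33.95/61.3)
alpha = 0.4696

0.4696


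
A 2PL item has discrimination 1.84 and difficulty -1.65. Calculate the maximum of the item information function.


For 2PL, max info at theta = b = -1.65
I_max = a^2 / 4 = 1.84^2 / 4
= 3.3856 / 4
I_max = 0.8464

0.8464


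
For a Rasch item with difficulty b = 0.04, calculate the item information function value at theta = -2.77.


P = 1/(1+exp(-(-2.77-0.04))) = 0.0568
I = P*(1-P) = 0.0568 * 0.9432
I = 0.0536

0.0536


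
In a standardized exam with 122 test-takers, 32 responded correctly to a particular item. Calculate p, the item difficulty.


Item difficulty p = number correct / total examinees
p = 32 / 122
p = 0.2623

0.2623


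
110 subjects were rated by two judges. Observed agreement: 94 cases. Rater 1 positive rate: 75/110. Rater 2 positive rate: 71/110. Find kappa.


P_o = 94/110 = 0.854545
P_e = (75*71 + 35*39) / 12100 = 0.552893
kappa = (P_o - P_e) / (1 - P_e)
kappa = (0.854545 - 0.552893) / (1 - 0.552893)
kappa = 0.6747

0.6747


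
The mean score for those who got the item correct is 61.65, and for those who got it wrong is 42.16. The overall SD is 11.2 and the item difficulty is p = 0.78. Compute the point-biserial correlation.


q = 1 - p = 0.22
rpb = ((M1 - M0) / SD) * sqrt(p * q)
rpb = ((61.65 - 42.16) / 11.2) * sqrt(0.78 * 0.22)
rpb = 0.7209

0.7209


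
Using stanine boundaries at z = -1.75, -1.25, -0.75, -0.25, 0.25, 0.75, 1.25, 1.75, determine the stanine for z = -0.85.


Stanine boundaries: [-1.75, -1.25, -0.75, -0.25, 0.25, 0.75, 1.25, 1.75]
z = -0.85
Check each boundary:
  z >= -1.75 -> could be stanine 2
  z >= -1.25 -> could be stanine 3
  z < -0.75
  z < -0.25
  z < 0.25
  z < 0.75
  z < 1.25
  z < 1.75
Highest qualifying boundary gives stanine = 3

3


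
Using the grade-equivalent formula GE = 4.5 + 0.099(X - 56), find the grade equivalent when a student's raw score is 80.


raw - median = 80 - 56 = 24
slope * diff = 0.099 * 24 = 2.376
GE = 4.5 + 2.376
GE = 6.876

6.876


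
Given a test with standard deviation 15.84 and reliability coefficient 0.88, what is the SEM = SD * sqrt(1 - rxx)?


SEM = SD * sqrt(1 - rxx)
SEM = 15.84 * sqrt(1 - 0.88)
SEM = 15.84 * sqrt(0.12) = 15.84 * 0.34641
SEM = 5.4871

5.4871


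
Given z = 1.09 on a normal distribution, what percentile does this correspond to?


CDF(z) = 0.5 * (1 + erf(z/sqrt(2)))
erf(0.7707) = 0.7243
CDF = 0.8621
Percentile rank = 0.8621 * 100 = 86.21

86.21


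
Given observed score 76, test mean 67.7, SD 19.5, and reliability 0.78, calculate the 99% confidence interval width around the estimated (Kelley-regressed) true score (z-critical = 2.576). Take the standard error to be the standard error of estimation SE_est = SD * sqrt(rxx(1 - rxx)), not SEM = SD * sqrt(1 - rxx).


True score estimate = 0.78*76 + 0.22*67.7 = 74.174
SE_est = SD * sqrt(rxx * (1 - rxx)) = 19.5 * sqrt(0.78 * 0.22) = 19.5 * sqrt(0.1716) = 8.077803
CI = T_est +/- z * SE_est, so width = 2 * z * SE_est = 2 * 2.576 * 8.077803
Width = 41.6168

41.6168


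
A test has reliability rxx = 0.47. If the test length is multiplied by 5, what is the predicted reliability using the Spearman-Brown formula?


r_new = (n * rxx) / (1 + (n-1) * rxx)
r_new = (5 * 0.47) / (1 + 4 * 0.47)
r_new = 2.35 / 2.88
r_new = 0.816

0.816


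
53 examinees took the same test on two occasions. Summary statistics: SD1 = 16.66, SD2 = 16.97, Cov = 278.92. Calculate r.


r = cov(X,Y) / (SD_X * SD_Y)
r = 278.92 / (16.66 * 16.97)
r = 278.92 / 282.7202
r = 0.9866

0.9866


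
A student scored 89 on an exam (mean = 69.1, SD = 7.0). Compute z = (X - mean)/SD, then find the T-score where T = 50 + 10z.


z = (X - mean) / SD = (89 - 69.1) / 7.0
z = 19.9 / 7.0
z = 2.8429
T-score = T = 50 + 10z
Carry z at full precision (z = 19.9 / 7.0) into the conversion:
T-score = 50 + 10 * (19.9 / 7.0) = 50 + 199 / 7.0
T-score = 50 + 28.4286
T-score = 78.4286

78.4286


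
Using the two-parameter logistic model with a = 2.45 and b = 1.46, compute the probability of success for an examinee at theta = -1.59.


a*(theta - b) = 2.45 * (-1.59 - 1.46) = -7.4725
exp(--7.4725) = 1758.9987
P = 1 / (1 + 1758.9987)
P = 0.0006

0.0006


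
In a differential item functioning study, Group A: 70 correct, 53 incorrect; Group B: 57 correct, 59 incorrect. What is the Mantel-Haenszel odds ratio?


Odds_A = 70/53 = 1.3208
Odds_B = 57/59 = 0.9661
OR = Odds_A / Odds_B = 1.3208 / 0.9661
Exactly, OR = (70 * 59) / (53 * 57) = 4130 / 3021
OR = 1.3671

1.3671


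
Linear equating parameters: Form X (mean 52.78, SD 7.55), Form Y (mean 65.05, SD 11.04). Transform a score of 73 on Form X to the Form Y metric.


slope = SD_Y / SD_X = 11.04 / 7.55 ~ 1.4623
intercept = mean_Y - slope * mean_X = 65.05 - (11.04 / 7.55) * 52.78 ~ -12.1276
Y = slope * X + intercept. To avoid rounding drift from the rounded slope/intercept, evaluate the equivalent form Y = mean_Y + SD_Y * (X - mean_X) / SD_X at full precision:
Y = 65.05 + 11.04 * (73 - 52.78) / 7.55
Y = 65.05 + 11.04 * 20.22 / 7.55
Y = 65.05 + 223.2288 / 7.55
Y = 65.05 + 29.5667
Y = 94.6167

94.6167


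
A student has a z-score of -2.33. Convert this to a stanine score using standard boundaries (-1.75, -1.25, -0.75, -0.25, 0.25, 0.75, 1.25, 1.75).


Stanine boundaries: [-1.75, -1.25, -0.75, -0.25, 0.25, 0.75, 1.25, 1.75]
z = -2.33
Check each boundary:
  z < -1.75
  z < -1.25
  z < -0.75
  z < -0.25
  z < 0.25
  z < 0.75
  z < 1.25
  z < 1.75
Highest qualifying boundary gives stanine = 1

1


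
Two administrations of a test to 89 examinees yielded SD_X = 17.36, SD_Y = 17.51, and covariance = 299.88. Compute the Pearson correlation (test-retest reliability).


r = cov(X,Y) / (SD_X * SD_Y)
r = 299.88 / (17.36 * 17.51)
r = 299.88 / 303.9736
r = 0.9865

0.9865


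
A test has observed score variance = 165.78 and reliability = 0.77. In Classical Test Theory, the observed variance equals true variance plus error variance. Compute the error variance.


var_true = rxx * var_obs = 0.77 * 165.78 = 127.6506
var_error = var_obs - var_true
var_error = 165.78 - 127.6506
var_error = 38.1294

38.1294


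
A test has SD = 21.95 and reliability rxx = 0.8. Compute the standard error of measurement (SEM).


SEM = SD * sqrt(1 - rxx)
SEM = 21.95 * sqrt(1 - 0.8)
SEM = 21.95 * sqrt(0.2) = 21.95 * 0.447214
SEM = 9.8163

9.8163


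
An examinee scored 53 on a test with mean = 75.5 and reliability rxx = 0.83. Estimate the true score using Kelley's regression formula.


T_est = rxx * X + (1 - rxx) * mean
T_est = 0.83 * 53 + 0.17 * 75.5
T_est = 43.99 + 12.835
T_est = 56.825

56.825


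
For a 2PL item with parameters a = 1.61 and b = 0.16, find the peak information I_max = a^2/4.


For 2PL, max info at theta = b = 0.16
I_max = a^2 / 4 = 1.61^2 / 4
= 2.5921 / 4
I_max = 0.648

0.648


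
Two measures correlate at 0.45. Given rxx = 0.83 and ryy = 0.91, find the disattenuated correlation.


r_corrected = rxy / sqrt(rxx * ryy)
= 0.45 / sqrt(0.83 * 0.91)
= 0.45 / sqrt(0.7553)
= 0.45 / 0.86908
r_corrected = 0.5178

0.5178


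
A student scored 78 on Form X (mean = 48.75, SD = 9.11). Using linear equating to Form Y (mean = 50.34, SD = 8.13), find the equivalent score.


slope = SD_Y / SD_X = 8.13 / 9.11 ~ 0.8924
intercept = mean_Y - slope * mean_X = 50.34 - (8.13 / 9.11) * 48.75 ~ 6.8342
Y = slope * X + intercept. To avoid rounding drift from the rounded slope/intercept, evaluate the equivalent form Y = mean_Y + SD_Y * (X - mean_X) / SD_X at full precision:
Y = 50.34 + 8.13 * (78 - 48.75) / 9.11
Y = 50.34 + 8.13 * 29.25 / 9.11
Y = 50.34 + 237.8025 / 9.11
Y = 50.34 + 26.1035
Y = 76.4435

76.4435


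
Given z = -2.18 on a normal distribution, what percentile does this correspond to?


CDF(z) = 0.5 * (1 + erf(z/sqrt(2)))
erf(-1.5415) = -0.9707
CDF = 0.0146
Percentile rank = 0.0146 * 100 = 1.46

1.46


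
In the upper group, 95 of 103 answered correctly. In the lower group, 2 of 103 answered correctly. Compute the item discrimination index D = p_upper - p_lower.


p_upper = 95/103 = 0.9223
p_lower = 2/103 = 0.0194
D = 0.9223 - 0.0194 = 0.9029

0.9029


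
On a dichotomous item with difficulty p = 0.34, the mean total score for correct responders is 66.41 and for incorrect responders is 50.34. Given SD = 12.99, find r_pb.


q = 1 - p = 0.66
rpb = ((M1 - M0) / SD) * sqrt(p * q)
rpb = ((66.41 - 50.34) / 12.99) * sqrt(0.34 * 0.66)
rpb = 0.586

0.586


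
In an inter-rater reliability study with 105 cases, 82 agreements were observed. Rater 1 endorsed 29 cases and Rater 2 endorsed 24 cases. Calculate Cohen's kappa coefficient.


P_o = 82/105 = 0.780952
P_e = (29*24 + 76*81) / 11025 = 0.621497
kappa = (P_o - P_e) / (1 - P_e)
kappa = (0.780952 - 0.621497) / (1 - 0.621497)
kappa = 0.4213

0.4213


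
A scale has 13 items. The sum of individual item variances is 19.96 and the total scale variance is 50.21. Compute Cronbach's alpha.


alpha = (k/(k-1)) * (1 - sum(si^2)/s_total^2)
= (13/12) * (1 - 19.96/50.21)
alpha = 0.6527

0.6527


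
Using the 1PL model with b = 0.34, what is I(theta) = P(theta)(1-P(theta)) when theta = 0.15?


P = 1/(1+exp(-(0.15-0.34))) = 0.4526
I = P*(1-P) = 0.4526 * 0.5474
I = 0.2478

0.2478


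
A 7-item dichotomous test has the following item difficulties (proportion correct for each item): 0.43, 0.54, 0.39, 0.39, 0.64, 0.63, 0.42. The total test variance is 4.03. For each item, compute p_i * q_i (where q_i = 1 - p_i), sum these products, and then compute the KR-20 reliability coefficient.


For each item, compute p_i * q_i:
  Item 1: 0.43 * 0.57 = 0.2451
  Item 2: 0.54 * 0.46 = 0.2484
  Item 3: 0.39 * 0.61 = 0.2379
  Item 4: 0.39 * 0.61 = 0.2379
  Item 5: 0.64 * 0.36 = 0.2304
  Item 6: 0.63 * 0.37 = 0.2331
  Item 7: 0.42 * 0.58 = 0.2436
Sum(p_i * q_i) = 0.2451 + 0.2484 + 0.2379 + 0.2379 + 0.2304 + 0.2331 + 0.2436 = 1.6764
KR-20 = (k/(k-1)) * (1 - Sum(p_i*q_i) / Var_total)
= (7/6) * (1 - 1.6764/4.03)
= 1.1667 * 0.584
KR-20 = 0.6814

0.6814


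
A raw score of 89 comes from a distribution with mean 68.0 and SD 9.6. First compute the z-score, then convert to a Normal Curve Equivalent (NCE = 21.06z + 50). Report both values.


z = (X - mean) / SD = (89 - 68.0) / 9.6
z = 21.0 / 9.6
z = 2.1875
NCE = NCE = 21.06z + 50
Carry z at full precision (z = 21.0 / 9.6) into the conversion:
NCE = 21.06 * (21.0 / 9.6) + 50 = 442.26 / 9.6 + 50
NCE = 46.0687 + 50
NCE = 96.0687

96.0687


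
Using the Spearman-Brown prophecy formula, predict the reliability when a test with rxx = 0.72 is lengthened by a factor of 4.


r_new = (n * rxx) / (1 + (n-1) * rxx)
r_new = (4 * 0.72) / (1 + 3 * 0.72)
r_new = 2.88 / 3.16
r_new = 0.9114

0.9114


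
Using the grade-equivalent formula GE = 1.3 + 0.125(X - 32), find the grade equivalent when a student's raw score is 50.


raw - median = 50 - 32 = 18
slope * diff = 0.125 * 18 = 2.25
GE = 1.3 + 2.25
GE = 3.55

3.55


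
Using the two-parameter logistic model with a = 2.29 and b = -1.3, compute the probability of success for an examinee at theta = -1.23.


a*(theta - b) = 2.29 * (-1.23 - -1.3) = 0.1603
exp(-0.1603) = 0.8519
P = 1 / (1 + 0.8519)
P = 0.54

0.54


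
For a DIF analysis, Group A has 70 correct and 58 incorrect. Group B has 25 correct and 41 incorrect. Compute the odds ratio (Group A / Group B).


Odds_A = 70/58 = 1.2069
Odds_B = 25/41 = 0.6098
OR = Odds_A / Odds_B = 1.2069 / 0.6098
Exactly, OR = (70 * 41) / (58 * 25) = 2870 / 1450
OR = 1.9793

1.9793


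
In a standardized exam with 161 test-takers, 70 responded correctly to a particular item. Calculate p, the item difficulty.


Item difficulty p = number correct / total examinees
p = 70 / 161
p = 0.4348

0.4348


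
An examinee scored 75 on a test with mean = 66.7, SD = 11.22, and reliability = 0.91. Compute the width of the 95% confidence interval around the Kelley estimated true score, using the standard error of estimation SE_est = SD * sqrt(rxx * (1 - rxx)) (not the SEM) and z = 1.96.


True score estimate = 0.91*75 + 0.09*66.7 = 74.253
SE_est = SD * sqrt(rxx * (1 - rxx)) = 11.22 * sqrt(0.91 * 0.09) = 11.22 * sqrt(0.0819) = 3.210959
CI = T_est +/- z * SE_est, so width = 2 * z * SE_est = 2 * 1.96 * 3.210959
Width = 12.587

12.587


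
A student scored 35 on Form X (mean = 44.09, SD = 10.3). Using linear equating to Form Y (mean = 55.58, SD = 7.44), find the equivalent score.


slope = SD_Y / SD_X = 7.44 / 10.3 ~ 0.7223
intercept = mean_Y - slope * mean_X = 55.58 - (7.44 / 10.3) * 44.09 ~ 23.7325
Y = slope * X + intercept. To avoid rounding drift from the rounded slope/intercept, evaluate the equivalent form Y = mean_Y + SD_Y * (X - mean_X) / SD_X at full precision:
Y = 55.58 + 7.44 * (35 - 44.09) / 10.3
Y = 55.58 - 7.44 * 9.09 / 10.3
Y = 55.58 - 67.6296 / 10.3
Y = 55.58 - 6.566
Y = 49.014

49.014


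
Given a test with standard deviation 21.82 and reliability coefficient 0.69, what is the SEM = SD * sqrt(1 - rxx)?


SEM = SD * sqrt(1 - rxx)
SEM = 21.82 * sqrt(1 - 0.69)
SEM = 21.82 * sqrt(0.31) = 21.82 * 0.556776
SEM = 12.1489

12.1489


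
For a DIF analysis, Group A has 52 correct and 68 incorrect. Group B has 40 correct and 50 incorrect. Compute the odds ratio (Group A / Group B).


Odds_A = 52/68 = 0.7647
Odds_B = 40/50 = 0.8
OR = Odds_A / Odds_B = 0.7647 / 0.8
Exactly, OR = (52 * 50) / (68 * 40) = 2600 / 2720
OR = 0.9559

0.9559


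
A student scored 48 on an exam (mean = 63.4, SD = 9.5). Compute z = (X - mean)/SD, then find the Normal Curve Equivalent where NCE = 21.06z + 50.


z = (X - mean) / SD = (48 - 63.4) / 9.5
z = -15.4 / 9.5
z = -1.6211
NCE = NCE = 21.06z + 50
Carry z at full precision (z = -15.4 / 9.5) into the conversion:
NCE = 21.06 * (-15.4 / 9.5) + 50 = -324.324 / 9.5 + 50
NCE = -34.1394 + 50
NCE = 15.8606

15.8606


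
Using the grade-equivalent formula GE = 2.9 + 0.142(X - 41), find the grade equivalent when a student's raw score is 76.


raw - median = 76 - 41 = 35
slope * diff = 0.142 * 35 = 4.97
GE = 2.9 + 4.97
GE = 7.87

7.87


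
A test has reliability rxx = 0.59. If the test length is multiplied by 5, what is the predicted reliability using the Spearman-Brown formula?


r_new = (n * rxx) / (1 + (n-1) * rxx)
r_new = (5 * 0.59) / (1 + 4 * 0.59)
r_new = 2.95 / 3.36
r_new = 0.878

0.878


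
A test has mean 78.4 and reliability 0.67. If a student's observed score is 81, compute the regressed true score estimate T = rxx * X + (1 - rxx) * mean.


T_est = rxx * X + (1 - rxx) * mean
T_est = 0.67 * 81 + 0.33 * 78.4
T_est = 54.27 + 25.872
T_est = 80.142

80.142


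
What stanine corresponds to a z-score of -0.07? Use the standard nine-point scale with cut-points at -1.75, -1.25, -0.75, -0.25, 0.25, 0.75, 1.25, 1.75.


Stanine boundaries: [-1.75, -1.25, -0.75, -0.25, 0.25, 0.75, 1.25, 1.75]
z = -0.07
Check each boundary:
  z >= -1.75 -> could be stanine 2
  z >= -1.25 -> could be stanine 3
  z >= -0.75 -> could be stanine 4
  z >= -0.25 -> could be stanine 5
  z < 0.25
  z < 0.75
  z < 1.25
  z < 1.75
Highest qualifying boundary gives stanine = 5

5


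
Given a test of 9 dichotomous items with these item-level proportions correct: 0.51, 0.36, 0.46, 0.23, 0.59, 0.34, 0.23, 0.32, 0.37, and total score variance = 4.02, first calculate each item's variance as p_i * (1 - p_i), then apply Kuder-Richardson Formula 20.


For each item, compute p_i * q_i:
  Item 1: 0.51 * 0.49 = 0.2499
  Item 2: 0.36 * 0.64 = 0.2304
  Item 3: 0.46 * 0.54 = 0.2484
  Item 4: 0.23 * 0.77 = 0.1771
  Item 5: 0.59 * 0.41 = 0.2419
  Item 6: 0.34 * 0.66 = 0.2244
  Item 7: 0.23 * 0.77 = 0.1771
  Item 8: 0.32 * 0.68 = 0.2176
  Item 9: 0.37 * 0.63 = 0.2331
Sum(p_i * q_i) = 0.2499 + 0.2304 + 0.2484 + 0.1771 + 0.2419 + 0.2244 + 0.1771 + 0.2176 + 0.2331 = 1.9999
KR-20 = (k/(k-1)) * (1 - Sum(p_i*q_i) / Var_total)
= (9/8) * (1 - 1.9999/4.02)
= 1.125 * 0.5025
KR-20 = 0.5653

0.5653


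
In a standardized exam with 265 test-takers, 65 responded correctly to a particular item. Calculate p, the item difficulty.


Item difficulty p = number correct / total examinees
p = 65 / 265
p = 0.2453

0.2453


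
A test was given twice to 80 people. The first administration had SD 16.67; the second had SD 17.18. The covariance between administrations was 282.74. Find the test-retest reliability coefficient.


r = cov(X,Y) / (SD_X * SD_Y)
r = 282.74 / (16.67 * 17.18)
r = 282.74 / 286.3906
r = 0.9873

0.9873


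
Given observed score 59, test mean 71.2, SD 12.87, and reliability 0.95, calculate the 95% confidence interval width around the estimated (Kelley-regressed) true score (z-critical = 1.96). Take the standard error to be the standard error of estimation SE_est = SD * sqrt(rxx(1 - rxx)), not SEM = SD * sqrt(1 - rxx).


True score estimate = 0.95*59 + 0.05*71.2 = 59.61
SE_est = SD * sqrt(rxx * (1 - rxx)) = 12.87 * sqrt(0.95 * 0.05) = 12.87 * sqrt(0.0475) = 2.804951
CI = T_est +/- z * SE_est, so width = 2 * z * SE_est = 2 * 1.96 * 2.804951
Width = 10.9954

10.9954


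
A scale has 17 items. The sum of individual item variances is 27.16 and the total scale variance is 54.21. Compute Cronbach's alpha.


alpha = (k/(k-1)) * (1 - sum(si^2)/s_total^2)
= (17/16) * (1 - 27.16/54.21)
alpha = 0.5302

0.5302


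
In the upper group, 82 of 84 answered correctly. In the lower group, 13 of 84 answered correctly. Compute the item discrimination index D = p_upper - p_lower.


p_upper = 82/84 = 0.9762
p_lower = 13/84 = 0.1548
D = 0.9762 - 0.1548 = 0.8214

0.8214


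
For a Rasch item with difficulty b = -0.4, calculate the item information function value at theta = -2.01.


P = 1/(1+exp(-(-2.01--0.4))) = 0.1666
I = P*(1-P) = 0.1666 * 0.8334
I = 0.1388

0.1388


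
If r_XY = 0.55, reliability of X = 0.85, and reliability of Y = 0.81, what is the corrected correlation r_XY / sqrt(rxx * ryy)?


r_corrected = rxy / sqrt(rxx * ryy)
= 0.55 / sqrt(0.85 * 0.81)
= 0.55 / sqrt(0.6885)
= 0.55 / 0.829759
r_corrected = 0.6628

0.6628


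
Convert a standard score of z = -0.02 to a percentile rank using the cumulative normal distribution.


CDF(z) = 0.5 * (1 + erf(z/sqrt(2)))
erf(-0.0141) = -0.016
CDF = 0.492
Percentile rank = 0.492 * 100 = 49.2

49.2


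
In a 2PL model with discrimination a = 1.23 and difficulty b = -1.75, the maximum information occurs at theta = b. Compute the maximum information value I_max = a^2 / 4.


For 2PL, max info at theta = b = -1.75
I_max = a^2 / 4 = 1.23^2 / 4
= 1.5129 / 4
I_max = 0.3782

0.3782


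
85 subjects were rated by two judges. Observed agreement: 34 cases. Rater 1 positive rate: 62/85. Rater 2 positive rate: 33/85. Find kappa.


P_o = 34/85 = 0.4
P_e = (62*33 + 23*52) / 7225 = 0.44872
kappa = (P_o - P_e) / (1 - P_e)
kappa = (0.4 - 0.44872) / (1 - 0.44872)
kappa = -0.0884

-0.0884


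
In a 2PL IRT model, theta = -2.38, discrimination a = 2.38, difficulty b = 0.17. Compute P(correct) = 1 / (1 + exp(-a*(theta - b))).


a*(theta - b) = 2.38 * (-2.38 - 0.17) = -6.069
exp(--6.069) = 432.2482
P = 1 / (1 + 432.2482)
P = 0.0023

0.0023


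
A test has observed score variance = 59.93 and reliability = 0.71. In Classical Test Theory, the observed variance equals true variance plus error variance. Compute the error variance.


var_true = rxx * var_obs = 0.71 * 59.93 = 42.5503
var_error = var_obs - var_true
var_error = 59.93 - 42.5503
var_error = 17.3797

17.3797


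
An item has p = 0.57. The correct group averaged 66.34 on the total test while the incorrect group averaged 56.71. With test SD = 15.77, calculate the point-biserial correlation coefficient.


q = 1 - p = 0.43
rpb = ((M1 - M0) / SD) * sqrt(p * q)
rpb = ((66.34 - 56.71) / 15.77) * sqrt(0.57 * 0.43)
rpb = 0.3023

0.3023


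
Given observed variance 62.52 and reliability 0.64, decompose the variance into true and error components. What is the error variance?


var_true = rxx * var_obs = 0.64 * 62.52 = 40.0128
var_error = var_obs - var_true
var_error = 62.52 - 40.0128
var_error = 22.5072

22.5072


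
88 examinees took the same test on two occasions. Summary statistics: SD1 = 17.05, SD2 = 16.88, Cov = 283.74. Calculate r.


r = cov(X,Y) / (SD_X * SD_Y)
r = 283.74 / (17.05 * 16.88)
r = 283.74 / 287.804
r = 0.9859

0.9859


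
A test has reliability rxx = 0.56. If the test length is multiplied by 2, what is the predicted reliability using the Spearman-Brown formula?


r_new = (n * rxx) / (1 + (n-1) * rxx)
r_new = (2 * 0.56) / (1 + 1 * 0.56)
r_new = 1.12 / 1.56
r_new = 0.7179

0.7179


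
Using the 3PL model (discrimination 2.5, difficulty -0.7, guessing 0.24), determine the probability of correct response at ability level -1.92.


logit = 2.5*(-1.92 - -0.7) = -3.05
P* = 1/(1 + exp(--3.05)) = 0.0452
P = 0.24 + (1 - 0.24) * 0.0452
P = 0.2744

0.2744


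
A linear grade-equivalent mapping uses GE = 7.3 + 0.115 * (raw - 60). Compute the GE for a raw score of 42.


raw - median = 42 - 60 = -18
slope * diff = 0.115 * -18 = -2.07
GE = 7.3 + -2.07
GE = 5.23

5.23


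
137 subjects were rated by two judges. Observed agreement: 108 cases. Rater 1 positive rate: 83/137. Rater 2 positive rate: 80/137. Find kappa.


P_o = 108/137 = 0.788321
P_e = (83*80 + 54*57) / 18769 = 0.517769
kappa = (P_o - P_e) / (1 - P_e)
kappa = (0.788321 - 0.517769) / (1 - 0.517769)
kappa = 0.561

0.561


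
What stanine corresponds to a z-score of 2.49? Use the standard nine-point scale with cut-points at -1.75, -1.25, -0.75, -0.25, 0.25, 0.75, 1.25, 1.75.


Stanine boundaries: [-1.75, -1.25, -0.75, -0.25, 0.25, 0.75, 1.25, 1.75]
z = 2.49
Check each boundary:
  z >= -1.75 -> could be stanine 2
  z >= -1.25 -> could be stanine 3
  z >= -0.75 -> could be stanine 4
  z >= -0.25 -> could be stanine 5
  z >= 0.25 -> could be stanine 6
  z >= 0.75 -> could be stanine 7
  z >= 1.25 -> could be stanine 8
  z >= 1.75 -> could be stanine 9
Highest qualifying boundary gives stanine = 9

9


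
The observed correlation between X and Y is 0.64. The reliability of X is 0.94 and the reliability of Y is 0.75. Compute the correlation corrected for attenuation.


r_corrected = rxy / sqrt(rxx * ryy)
= 0.64 / sqrt(0.94 * 0.75)
= 0.64 / sqrt(0.705)
= 0.64 / 0.839643
r_corrected = 0.7622

0.7622


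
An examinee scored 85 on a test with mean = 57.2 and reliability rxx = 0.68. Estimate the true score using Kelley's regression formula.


T_est = rxx * X + (1 - rxx) * mean
T_est = 0.68 * 85 + 0.32 * 57.2
T_est = 57.8 + 18.304
T_est = 76.104

76.104


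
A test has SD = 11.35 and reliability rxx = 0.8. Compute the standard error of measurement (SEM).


SEM = SD * sqrt(1 - rxx)
SEM = 11.35 * sqrt(1 - 0.8)
SEM = 11.35 * sqrt(0.2) = 11.35 * 0.447214
SEM = 5.0759

5.0759


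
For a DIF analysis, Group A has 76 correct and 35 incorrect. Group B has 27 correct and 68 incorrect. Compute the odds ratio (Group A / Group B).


Odds_A = 76/35 = 2.1714
Odds_B = 27/68 = 0.3971
OR = Odds_A / Odds_B = 2.1714 / 0.3971
Exactly, OR = (76 * 68) / (35 * 27) = 5168 / 945
OR = 5.4688

5.4688


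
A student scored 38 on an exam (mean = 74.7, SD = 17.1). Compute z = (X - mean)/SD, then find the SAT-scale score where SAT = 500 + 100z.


z = (X - mean) / SD = (38 - 74.7) / 17.1
z = -36.7 / 17.1
z = -2.1462
SAT-scale = SAT = 500 + 100z
Carry z at full precision (z = -36.7 / 17.1) into the conversion:
SAT-scale = 500 + 100 * (-36.7 / 17.1) = 500 + -3670 / 17.1
SAT-scale = 500 + -214.6199
SAT-scale = 285.3801

285.3801


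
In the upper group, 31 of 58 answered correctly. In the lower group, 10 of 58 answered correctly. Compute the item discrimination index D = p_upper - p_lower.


p_upper = 31/58 = 0.5345
p_lower = 10/58 = 0.1724
D = 0.5345 - 0.1724 = 0.3621

0.3621


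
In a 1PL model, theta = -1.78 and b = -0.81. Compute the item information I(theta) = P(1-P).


P = 1/(1+exp(-(-1.78--0.81))) = 0.2749
I = P*(1-P) = 0.2749 * 0.7251
I = 0.1993

0.1993


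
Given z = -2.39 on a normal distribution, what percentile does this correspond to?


CDF(z) = 0.5 * (1 + erf(z/sqrt(2)))
erf(-1.69) = -0.9832
CDF = 0.0084
Percentile rank = 0.0084 * 100 = 0.84

0.84


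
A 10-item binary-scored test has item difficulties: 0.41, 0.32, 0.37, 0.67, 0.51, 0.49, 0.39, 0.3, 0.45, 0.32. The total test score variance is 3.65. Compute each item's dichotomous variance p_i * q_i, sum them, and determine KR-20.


For each item, compute p_i * q_i:
  Item 1: 0.41 * 0.59 = 0.2419
  Item 2: 0.32 * 0.68 = 0.2176
  Item 3: 0.37 * 0.63 = 0.2331
  Item 4: 0.67 * 0.33 = 0.2211
  Item 5: 0.51 * 0.49 = 0.2499
  Item 6: 0.49 * 0.51 = 0.2499
  Item 7: 0.39 * 0.61 = 0.2379
  Item 8: 0.3 * 0.7 = 0.21
  Item 9: 0.45 * 0.55 = 0.2475
  Item 10: 0.32 * 0.68 = 0.2176
Sum(p_i * q_i) = 0.2419 + 0.2176 + 0.2331 + 0.2211 + 0.2499 + 0.2499 + 0.2379 + 0.21 + 0.2475 + 0.2176 = 2.3265
KR-20 = (k/(k-1)) * (1 - Sum(p_i*q_i) / Var_total)
= (10/9) * (1 - 2.3265/3.65)
= 1.1111 * 0.3626
KR-20 = 0.4029

0.4029


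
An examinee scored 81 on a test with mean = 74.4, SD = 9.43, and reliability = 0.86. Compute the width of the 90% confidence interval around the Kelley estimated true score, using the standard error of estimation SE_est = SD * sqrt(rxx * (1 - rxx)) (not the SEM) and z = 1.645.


True score estimate = 0.86*81 + 0.14*74.4 = 80.076
SE_est = SD * sqrt(rxx * (1 - rxx)) = 9.43 * sqrt(0.86 * 0.14) = 9.43 * sqrt(0.1204) = 3.272088
CI = T_est +/- z * SE_est, so width = 2 * z * SE_est = 2 * 1.645 * 3.272088
Width = 10.7652

10.7652


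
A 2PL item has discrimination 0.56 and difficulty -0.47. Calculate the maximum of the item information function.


For 2PL, max info at theta = b = -0.47
I_max = a^2 / 4 = 0.56^2 / 4
= 0.3136 / 4
I_max = 0.0784

0.0784


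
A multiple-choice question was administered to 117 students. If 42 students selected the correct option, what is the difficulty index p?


Item difficulty p = number correct / total examinees
p = 42 / 117
p = 0.359

0.359
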